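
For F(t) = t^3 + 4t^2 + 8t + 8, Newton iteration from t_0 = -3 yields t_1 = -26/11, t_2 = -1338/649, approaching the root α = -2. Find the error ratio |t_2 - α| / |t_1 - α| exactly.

t_1 - α = -26/11 - (-2) = -26/11 + 2 = -4/11, so |t_1 - α| = 4/11.
t_2 - α = -1338/649 - (-2) = -1338/649 + 2 = -40/649, so |t_2 - α| = 40/649.
Ratio = (40/649) / (4/11) = 10/59.

10/59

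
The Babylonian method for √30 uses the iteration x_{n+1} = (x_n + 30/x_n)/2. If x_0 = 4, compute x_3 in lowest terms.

2033761/371312

x_1 = (4 + 30/4)/2 = 23/4.
x_2 = (23/4 + 30/(23/4))/2 = 1009/184.
x_3 = (1009/184 + 30/(1009/184))/2 = 2033761/371312.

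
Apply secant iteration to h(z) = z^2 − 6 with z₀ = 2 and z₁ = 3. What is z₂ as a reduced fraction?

h(2) = −2, h(3) = 3. z₂ = 3 − 3·(3 − 2)/(3 − (−2)) = 12/5.

12/5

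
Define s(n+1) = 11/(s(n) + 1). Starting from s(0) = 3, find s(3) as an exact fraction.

165/59

s(1) = 11/(3 + 1) = 11/4.
s(2) = 11/(11/4 + 1) = 44/15.
s(3) = 11/(44/15 + 1) = 165/59.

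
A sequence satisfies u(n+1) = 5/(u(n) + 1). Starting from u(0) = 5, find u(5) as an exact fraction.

480/301

u(1) = 5/(5 + 1) = 5/6.
u(2) = 5/(5/6 + 1) = 30/11.
u(3) = 5/(30/11 + 1) = 55/41.
u(4) = 5/(55/41 + 1) = 205/96.
u(5) = 5/(205/96 + 1) = 480/301.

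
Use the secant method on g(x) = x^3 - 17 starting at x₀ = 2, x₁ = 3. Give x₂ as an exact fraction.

47/19

g(2) = -9, g(3) = 10. x₂ = 3 - 10·(3 - 2)/(10 - (-9)) = 47/19.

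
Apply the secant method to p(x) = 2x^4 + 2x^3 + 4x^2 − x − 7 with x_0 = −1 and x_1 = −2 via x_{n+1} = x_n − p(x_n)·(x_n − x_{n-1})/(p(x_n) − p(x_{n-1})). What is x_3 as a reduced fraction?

p(−1) = −2, p(−2) = 27. x_2 = (−2) − 27·((−2) − (−1))/(27 − (−2)) = −31/29.
p(−2) = 27, p(−31/29) = −842940/707281. x_3 = (−31/29) − (−842940/707281)·((−31/29) − (−2))/((−842940/707281) − 27) = −272833/246167.

−272833/246167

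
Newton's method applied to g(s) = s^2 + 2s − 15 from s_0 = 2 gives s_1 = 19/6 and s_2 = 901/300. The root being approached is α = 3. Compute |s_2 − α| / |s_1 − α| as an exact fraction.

1/50

s_1 − α = 19/6 − 3 = 1/6, so |s_1 − α| = 1/6.
s_2 − α = 901/300 − 3 = 1/300, so |s_2 − α| = 1/300.
Ratio = (1/300) / (1/6) = 1/50.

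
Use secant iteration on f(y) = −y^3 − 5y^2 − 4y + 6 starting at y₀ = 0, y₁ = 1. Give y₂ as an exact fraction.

f(0) = 6, f(1) = −4. y₂ = 1 − (−4)·(1 − 0)/((−4) − 6) = 3/5.

3/5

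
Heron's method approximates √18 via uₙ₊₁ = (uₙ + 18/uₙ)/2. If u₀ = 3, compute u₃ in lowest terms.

u₁ = (3 + 18/3)/2 = 9/2.
u₂ = (9/2 + 18/(9/2))/2 = 17/4.
u₃ = (17/4 + 18/(17/4))/2 = 577/136.

577/136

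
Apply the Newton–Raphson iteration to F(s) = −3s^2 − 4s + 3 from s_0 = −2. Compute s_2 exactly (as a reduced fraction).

F'(s) = −6s − 4.
F(−2) = −1, F'(−2) = 8, so s_1 = (−2) − (−1)/8 = −15/8.
F(−15/8) = −3/64, F'(−15/8) = 29/4, so s_2 = (−15/8) − (−3/64)/(29/4) = −867/464.

−867/464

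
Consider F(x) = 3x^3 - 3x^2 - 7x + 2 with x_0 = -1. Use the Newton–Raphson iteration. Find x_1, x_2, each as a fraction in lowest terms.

F'(x) = 9x^2 - 6x - 7.
F(-1) = 3, F'(-1) = 8, so x_1 = (-1) - 3/8 = -11/8.
F(-11/8) = -945/512, F'(-11/8) = 1169/64, so x_2 = (-11/8) - (-945/512)/(1169/64) = -851/668.

x_1 = -11/8, x_2 = -851/668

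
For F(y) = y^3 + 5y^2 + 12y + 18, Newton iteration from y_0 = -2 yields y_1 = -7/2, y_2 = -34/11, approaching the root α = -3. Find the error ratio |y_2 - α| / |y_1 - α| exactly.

y_1 - α = -7/2 - (-3) = -7/2 + 3 = -1/2, so |y_1 - α| = 1/2.
y_2 - α = -34/11 - (-3) = -34/11 + 3 = -1/11, so |y_2 - α| = 1/11.
Ratio = (1/11) / (1/2) = 2/11.

2/11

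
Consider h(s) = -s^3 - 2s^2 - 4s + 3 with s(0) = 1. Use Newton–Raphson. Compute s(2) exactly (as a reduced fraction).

1919/3443

h'(s) = -3s^2 - 4s - 4.
h(1) = -4, h'(1) = -11, so s(1) = 1 - (-4)/(-11) = 7/11.
h(7/11) = -816/1331, h'(7/11) = -939/121, so s(2) = (7/11) - (-816/1331)/(-939/121) = 1919/3443.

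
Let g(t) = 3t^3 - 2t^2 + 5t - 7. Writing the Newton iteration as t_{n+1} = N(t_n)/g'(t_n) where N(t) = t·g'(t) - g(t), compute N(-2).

-49

g'(t) = 9t^2 - 4t + 5.
N(t) = t·g'(t) - g(t) = t·(9t^2 - 4t + 5) - (3t^3 - 2t^2 + 5t - 7) = 6t^3 - 2t^2 + 7.
N(-2) = -49.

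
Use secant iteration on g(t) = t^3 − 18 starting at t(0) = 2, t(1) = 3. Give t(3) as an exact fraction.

g(2) = −10, g(3) = 9. t(2) = 3 − 9·(3 − 2)/(9 − (−10)) = 48/19.
g(3) = 9, g(48/19) = −12870/6859. t(3) = (48/19) − (−12870/6859)·((48/19) − 3)/((−12870/6859) − 9) = 2402/921.

2402/921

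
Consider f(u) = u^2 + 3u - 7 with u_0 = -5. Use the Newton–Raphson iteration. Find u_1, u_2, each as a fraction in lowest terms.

u_1 = -32/7, u_2 = -1367/301

f'(u) = 2u + 3.
f(-5) = 3, f'(-5) = -7, so u_1 = (-5) - 3/(-7) = -32/7.
f(-32/7) = 9/49, f'(-32/7) = -43/7, so u_2 = (-32/7) - (9/49)/(-43/7) = -1367/301.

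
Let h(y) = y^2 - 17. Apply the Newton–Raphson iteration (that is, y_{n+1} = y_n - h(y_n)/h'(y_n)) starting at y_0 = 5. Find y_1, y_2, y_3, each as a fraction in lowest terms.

h'(y) = 2y.
h(5) = 8, h'(5) = 10, so y_1 = 5 - 8/10 = 21/5.
h(21/5) = 16/25, h'(21/5) = 42/5, so y_2 = (21/5) - (16/25)/(42/5) = 433/105.
h(433/105) = 64/11025, h'(433/105) = 866/105, so y_3 = (433/105) - (64/11025)/(866/105) = 187457/45465.

y_1 = 21/5, y_2 = 433/105, y_3 = 187457/45465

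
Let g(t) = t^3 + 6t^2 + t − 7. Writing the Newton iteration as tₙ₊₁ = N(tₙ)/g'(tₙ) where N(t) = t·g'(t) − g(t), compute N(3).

115

g'(t) = 3t^2 + 12t + 1.
N(t) = t·g'(t) − g(t) = t·(3t^2 + 12t + 1) − (t^3 + 6t^2 + t − 7) = 2t^3 + 6t^2 + 7.
N(3) = 115.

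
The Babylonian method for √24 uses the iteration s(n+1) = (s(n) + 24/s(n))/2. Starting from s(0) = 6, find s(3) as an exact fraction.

4801/980

s(1) = (6 + 24/6)/2 = 5.
s(2) = (5 + 24/5)/2 = 49/10.
s(3) = (49/10 + 24/(49/10))/2 = 4801/980.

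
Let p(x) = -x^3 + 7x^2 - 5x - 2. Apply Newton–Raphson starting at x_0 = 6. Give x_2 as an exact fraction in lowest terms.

p'(x) = -3x^2 + 14x - 5.
p(6) = 4, p'(6) = -29, so x_1 = 6 - 4/(-29) = 178/29.
p(178/29) = -5168/24389, p'(178/29) = -26989/841, so x_2 = (178/29) - (-5168/24389)/(-26989/841) = 4798874/782681.

4798874/782681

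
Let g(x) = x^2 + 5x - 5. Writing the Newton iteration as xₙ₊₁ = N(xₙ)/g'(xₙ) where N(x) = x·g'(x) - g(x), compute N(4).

21

g'(x) = 2x + 5.
N(x) = x·g'(x) - g(x) = x·(2x + 5) - (x^2 + 5x - 5) = x^2 + 5.
N(4) = 21.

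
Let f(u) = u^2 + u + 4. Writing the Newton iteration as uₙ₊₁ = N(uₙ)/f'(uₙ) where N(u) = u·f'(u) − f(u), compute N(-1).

f'(u) = 2u + 1.
N(u) = u·f'(u) − f(u) = u·(2u + 1) − (u^2 + u + 4) = u^2 − 4.
N(-1) = −3.

−3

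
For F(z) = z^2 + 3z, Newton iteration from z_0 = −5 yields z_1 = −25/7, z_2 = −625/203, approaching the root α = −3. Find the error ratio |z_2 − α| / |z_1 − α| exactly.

z_1 − α = −25/7 − (−3) = −25/7 + 3 = −4/7, so |z_1 − α| = 4/7.
z_2 − α = −625/203 − (−3) = −625/203 + 3 = −16/203, so |z_2 − α| = 16/203.
Ratio = (16/203) / (4/7) = 4/29.

4/29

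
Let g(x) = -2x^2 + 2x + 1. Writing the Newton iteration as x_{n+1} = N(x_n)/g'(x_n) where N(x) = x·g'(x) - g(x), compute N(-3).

g'(x) = -4x + 2.
N(x) = x·g'(x) - g(x) = x·(-4x + 2) - (-2x^2 + 2x + 1) = -2x^2 - 1.
N(-3) = -19.

-19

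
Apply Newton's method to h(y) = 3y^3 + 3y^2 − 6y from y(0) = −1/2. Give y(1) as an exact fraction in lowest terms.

0

h'(y) = 9y^2 + 6y − 6.
h(−1/2) = 27/8, h'(−1/2) = −27/4, so y(1) = (−1/2) − (27/8)/(−27/4) = 0.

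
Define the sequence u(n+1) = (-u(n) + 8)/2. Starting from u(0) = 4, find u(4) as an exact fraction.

u(1) = (-4 + 8)/2 = 2.
u(2) = (-2 + 8)/2 = 3.
u(3) = (-3 + 8)/2 = 5/2.
u(4) = (-(5/2) + 8)/2 = 11/4.

11/4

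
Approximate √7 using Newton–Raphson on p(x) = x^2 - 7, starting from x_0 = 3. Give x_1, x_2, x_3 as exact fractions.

p'(x) = 2x.
p(3) = 2, p'(3) = 6, so x_1 = 3 - 2/6 = 8/3.
p(8/3) = 1/9, p'(8/3) = 16/3, so x_2 = (8/3) - (1/9)/(16/3) = 127/48.
p(127/48) = 1/2304, p'(127/48) = 127/24, so x_3 = (127/48) - (1/2304)/(127/24) = 32257/12192.

x_1 = 8/3, x_2 = 127/48, x_3 = 32257/12192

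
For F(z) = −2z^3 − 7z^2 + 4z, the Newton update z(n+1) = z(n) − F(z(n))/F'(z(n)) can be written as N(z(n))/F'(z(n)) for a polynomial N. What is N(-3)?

F'(z) = −6z^2 − 14z + 4.
N(z) = z·F'(z) − F(z) = z·(−6z^2 − 14z + 4) − (−2z^3 − 7z^2 + 4z) = −4z^3 − 7z^2.
N(-3) = 45.

45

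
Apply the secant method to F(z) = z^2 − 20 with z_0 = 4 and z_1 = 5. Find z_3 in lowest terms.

76/17

F(4) = −4, F(5) = 5. z_2 = 5 − 5·(5 − 4)/(5 − (−4)) = 40/9.
F(5) = 5, F(40/9) = −20/81. z_3 = (40/9) − (−20/81)·((40/9) − 5)/((−20/81) − 5) = 76/17.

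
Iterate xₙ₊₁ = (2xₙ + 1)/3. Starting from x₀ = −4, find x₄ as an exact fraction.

1/81

x₁ = (2·(−4) + 1)/3 = −7/3.
x₂ = (2·(−7/3) + 1)/3 = −11/9.
x₃ = (2·(−11/9) + 1)/3 = −13/27.
x₄ = (2·(−13/27) + 1)/3 = 1/81.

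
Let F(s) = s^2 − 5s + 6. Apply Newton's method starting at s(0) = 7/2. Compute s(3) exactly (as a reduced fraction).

F'(s) = 2s − 5.
F(7/2) = 3/4, F'(7/2) = 2, so s(1) = (7/2) − (3/4)/2 = 25/8.
F(25/8) = 9/64, F'(25/8) = 5/4, so s(2) = (25/8) − (9/64)/(5/4) = 241/80.
F(241/80) = 81/6400, F'(241/80) = 41/40, so s(3) = (241/80) − (81/6400)/(41/40) = 19681/6560.

19681/6560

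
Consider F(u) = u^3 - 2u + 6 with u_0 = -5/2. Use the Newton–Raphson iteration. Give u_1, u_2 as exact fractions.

F'(u) = 3u^2 - 2.
F(-5/2) = -37/8, F'(-5/2) = 67/4, so u_1 = (-5/2) - (-37/8)/(67/4) = -149/67.
F(-149/67) = -165649/300763, F'(-149/67) = 57625/4489, so u_2 = (-149/67) - (-165649/300763)/(57625/4489) = -8420476/3860875.

u_1 = -149/67, u_2 = -8420476/3860875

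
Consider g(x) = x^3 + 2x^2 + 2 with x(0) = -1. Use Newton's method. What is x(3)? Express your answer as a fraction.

g'(x) = 3x^2 + 4x.
g(-1) = 3, g'(-1) = -1, so x(1) = (-1) - 3/(-1) = 2.
g(2) = 18, g'(2) = 20, so x(2) = 2 - 18/20 = 11/10.
g(11/10) = 5751/1000, g'(11/10) = 803/100, so x(3) = (11/10) - (5751/1000)/(803/100) = 1541/4015.

1541/4015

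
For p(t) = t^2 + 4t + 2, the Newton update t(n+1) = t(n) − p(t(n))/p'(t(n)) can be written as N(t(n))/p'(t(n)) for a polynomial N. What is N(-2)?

p'(t) = 2t + 4.
N(t) = t·p'(t) − p(t) = t·(2t + 4) − (t^2 + 4t + 2) = t^2 − 2.
N(-2) = 2.

2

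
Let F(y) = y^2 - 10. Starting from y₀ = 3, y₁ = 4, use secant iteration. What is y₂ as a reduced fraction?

F(3) = -1, F(4) = 6. y₂ = 4 - 6·(4 - 3)/(6 - (-1)) = 22/7.

22/7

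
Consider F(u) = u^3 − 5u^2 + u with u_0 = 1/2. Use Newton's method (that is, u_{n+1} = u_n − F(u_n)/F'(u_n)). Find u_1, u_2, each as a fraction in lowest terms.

u_1 = 4/13, u_2 = 304/1313

F'(u) = 3u^2 − 10u + 1.
F(1/2) = −5/8, F'(1/2) = −13/4, so u_1 = (1/2) − (−5/8)/(−13/4) = 4/13.
F(4/13) = −300/2197, F'(4/13) = −303/169, so u_2 = (4/13) − (−300/2197)/(−303/169) = 304/1313.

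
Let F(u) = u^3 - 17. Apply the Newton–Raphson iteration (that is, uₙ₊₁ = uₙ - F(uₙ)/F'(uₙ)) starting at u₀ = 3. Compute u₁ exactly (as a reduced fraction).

F'(u) = 3u^2.
F(3) = 10, F'(3) = 27, so u₁ = 3 - 10/27 = 71/27.

71/27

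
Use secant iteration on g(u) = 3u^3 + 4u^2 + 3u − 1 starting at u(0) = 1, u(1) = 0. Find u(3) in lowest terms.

g(1) = 9, g(0) = −1. u(2) = 0 − (−1)·(0 − 1)/((−1) − 9) = 1/10.
g(0) = −1, g(1/10) = −657/1000. u(3) = (1/10) − (−657/1000)·((1/10) − 0)/((−657/1000) − (−1)) = 100/343.

100/343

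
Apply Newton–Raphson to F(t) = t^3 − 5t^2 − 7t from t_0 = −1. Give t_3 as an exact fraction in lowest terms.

F'(t) = 3t^2 − 10t − 7.
F(−1) = 1, F'(−1) = 6, so t_1 = (−1) − 1/6 = −7/6.
F(−7/6) = −49/216, F'(−7/6) = 35/4, so t_2 = (−7/6) − (−49/216)/(35/4) = −154/135.
F(−154/135) = −14014/2460375, F'(−154/135) = 50491/6075, so t_3 = (−154/135) − (−14014/2460375)/(50491/6075) = −3330404/2921265.

−3330404/2921265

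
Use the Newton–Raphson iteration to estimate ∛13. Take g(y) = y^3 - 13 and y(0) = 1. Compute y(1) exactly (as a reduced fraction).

g'(y) = 3y^2.
g(1) = -12, g'(1) = 3, so y(1) = 1 - (-12)/3 = 5.

5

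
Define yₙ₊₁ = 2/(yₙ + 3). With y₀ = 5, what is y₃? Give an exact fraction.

26/47

y₁ = 2/(5 + 3) = 1/4.
y₂ = 2/(1/4 + 3) = 8/13.
y₃ = 2/(8/13 + 3) = 26/47.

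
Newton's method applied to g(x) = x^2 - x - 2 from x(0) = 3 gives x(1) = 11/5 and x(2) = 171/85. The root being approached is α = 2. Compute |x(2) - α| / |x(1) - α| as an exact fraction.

1/17

x(1) - α = 11/5 - 2 = 1/5, so |x(1) - α| = 1/5.
x(2) - α = 171/85 - 2 = 1/85, so |x(2) - α| = 1/85.
Ratio = (1/85) / (1/5) = 1/17.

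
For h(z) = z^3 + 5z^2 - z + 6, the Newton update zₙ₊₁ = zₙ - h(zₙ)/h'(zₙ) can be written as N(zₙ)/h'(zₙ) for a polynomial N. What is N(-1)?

h'(z) = 3z^2 + 10z - 1.
N(z) = z·h'(z) - h(z) = z·(3z^2 + 10z - 1) - (z^3 + 5z^2 - z + 6) = 2z^3 + 5z^2 - 6.
N(-1) = -3.

-3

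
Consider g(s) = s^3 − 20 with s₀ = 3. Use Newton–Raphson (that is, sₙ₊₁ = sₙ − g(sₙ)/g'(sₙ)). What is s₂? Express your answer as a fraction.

g'(s) = 3s^2.
g(3) = 7, g'(3) = 27, so s₁ = 3 − 7/27 = 74/27.
g(74/27) = 11564/19683, g'(74/27) = 5476/243, so s₂ = (74/27) − (11564/19683)/(5476/243) = 301027/110889.

301027/110889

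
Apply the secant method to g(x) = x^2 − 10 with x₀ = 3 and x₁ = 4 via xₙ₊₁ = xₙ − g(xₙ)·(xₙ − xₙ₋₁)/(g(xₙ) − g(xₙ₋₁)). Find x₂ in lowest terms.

22/7

g(3) = −1, g(4) = 6. x₂ = 4 − 6·(4 − 3)/(6 − (−1)) = 22/7.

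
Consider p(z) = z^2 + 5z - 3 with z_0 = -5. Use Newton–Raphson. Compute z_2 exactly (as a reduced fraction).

p'(z) = 2z + 5.
p(-5) = -3, p'(-5) = -5, so z_1 = (-5) - (-3)/(-5) = -28/5.
p(-28/5) = 9/25, p'(-28/5) = -31/5, so z_2 = (-28/5) - (9/25)/(-31/5) = -859/155.

-859/155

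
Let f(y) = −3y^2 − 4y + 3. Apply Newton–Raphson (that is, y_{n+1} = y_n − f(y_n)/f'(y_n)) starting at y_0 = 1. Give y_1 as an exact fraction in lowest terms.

f'(y) = −6y − 4.
f(1) = −4, f'(1) = −10, so y_1 = 1 − (−4)/(−10) = 3/5.

3/5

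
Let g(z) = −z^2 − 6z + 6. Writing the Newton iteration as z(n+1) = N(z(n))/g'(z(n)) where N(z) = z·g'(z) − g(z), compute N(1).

−7

g'(z) = −2z − 6.
N(z) = z·g'(z) − g(z) = z·(−2z − 6) − (−z^2 − 6z + 6) = −z^2 − 6.
N(1) = −7.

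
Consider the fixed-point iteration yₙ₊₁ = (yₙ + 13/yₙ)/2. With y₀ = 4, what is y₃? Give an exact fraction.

y₁ = (4 + 13/4)/2 = 29/8.
y₂ = (29/8 + 13/(29/8))/2 = 1673/464.
y₃ = (1673/464 + 13/(1673/464))/2 = 5597777/1552544.

5597777/1552544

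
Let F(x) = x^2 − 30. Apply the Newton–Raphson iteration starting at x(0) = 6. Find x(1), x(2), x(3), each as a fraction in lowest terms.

x(1) = 11/2, x(2) = 241/44, x(3) = 116161/21208

F'(x) = 2x.
F(6) = 6, F'(6) = 12, so x(1) = 6 − 6/12 = 11/2.
F(11/2) = 1/4, F'(11/2) = 11, so x(2) = (11/2) − (1/4)/11 = 241/44.
F(241/44) = 1/1936, F'(241/44) = 241/22, so x(3) = (241/44) − (1/1936)/(241/22) = 116161/21208.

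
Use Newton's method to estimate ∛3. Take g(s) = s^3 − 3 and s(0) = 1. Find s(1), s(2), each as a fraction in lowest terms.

s(1) = 5/3, s(2) = 331/225

g'(s) = 3s^2.
g(1) = −2, g'(1) = 3, so s(1) = 1 − (−2)/3 = 5/3.
g(5/3) = 44/27, g'(5/3) = 25/3, so s(2) = (5/3) − (44/27)/(25/3) = 331/225.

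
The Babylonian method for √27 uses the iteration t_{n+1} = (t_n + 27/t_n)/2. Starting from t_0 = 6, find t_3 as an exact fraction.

56451/10864

t_1 = (6 + 27/6)/2 = 21/4.
t_2 = (21/4 + 27/(21/4))/2 = 291/56.
t_3 = (291/56 + 27/(291/56))/2 = 56451/10864.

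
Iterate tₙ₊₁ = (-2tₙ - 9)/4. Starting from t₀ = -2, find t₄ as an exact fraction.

t₁ = (-2·(-2) - 9)/4 = -5/4.
t₂ = (-2·(-5/4) - 9)/4 = -13/8.
t₃ = (-2·(-13/8) - 9)/4 = -23/16.
t₄ = (-2·(-23/16) - 9)/4 = -49/32.

-49/32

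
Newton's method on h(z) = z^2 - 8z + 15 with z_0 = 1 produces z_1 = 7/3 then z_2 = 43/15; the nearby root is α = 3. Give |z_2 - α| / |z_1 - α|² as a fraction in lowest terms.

3/10

z_1 - α = 7/3 - 3 = -2/3, so |z_1 - α| = 2/3.
z_2 - α = 43/15 - 3 = -2/15, so |z_2 - α| = 2/15.
|z_1 - α|² = 4/9.
Ratio = (2/15) / (4/9) = 3/10.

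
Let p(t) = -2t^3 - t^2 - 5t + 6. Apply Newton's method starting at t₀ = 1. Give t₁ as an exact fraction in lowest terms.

11/13

p'(t) = -6t^2 - 2t - 5.
p(1) = -2, p'(1) = -13, so t₁ = 1 - (-2)/(-13) = 11/13.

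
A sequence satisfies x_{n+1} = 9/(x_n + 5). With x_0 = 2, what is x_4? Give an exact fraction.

2547/1811

x_1 = 9/(2 + 5) = 9/7.
x_2 = 9/(9/7 + 5) = 63/44.
x_3 = 9/(63/44 + 5) = 396/283.
x_4 = 9/(396/283 + 5) = 2547/1811.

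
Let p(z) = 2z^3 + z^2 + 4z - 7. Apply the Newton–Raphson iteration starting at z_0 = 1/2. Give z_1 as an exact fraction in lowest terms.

31/26

p'(z) = 6z^2 + 2z + 4.
p(1/2) = -9/2, p'(1/2) = 13/2, so z_1 = (1/2) - (-9/2)/(13/2) = 31/26.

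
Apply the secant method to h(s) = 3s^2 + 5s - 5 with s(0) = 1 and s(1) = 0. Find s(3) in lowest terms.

8/11

h(1) = 3, h(0) = -5. s(2) = 0 - (-5)·(0 - 1)/((-5) - 3) = 5/8.
h(0) = -5, h(5/8) = -45/64. s(3) = (5/8) - (-45/64)·((5/8) - 0)/((-45/64) - (-5)) = 8/11.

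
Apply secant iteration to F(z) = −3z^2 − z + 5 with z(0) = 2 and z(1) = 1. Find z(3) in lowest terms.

83/73

F(2) = −9, F(1) = 1. z(2) = 1 − 1·(1 − 2)/(1 − (−9)) = 11/10.
F(1) = 1, F(11/10) = 27/100. z(3) = (11/10) − (27/100)·((11/10) − 1)/((27/100) − 1) = 83/73.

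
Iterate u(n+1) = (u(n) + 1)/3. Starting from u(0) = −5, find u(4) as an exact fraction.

u(1) = ((−5) + 1)/3 = −4/3.
u(2) = ((−4/3) + 1)/3 = −1/9.
u(3) = ((−1/9) + 1)/3 = 8/27.
u(4) = ((8/27) + 1)/3 = 35/81.

35/81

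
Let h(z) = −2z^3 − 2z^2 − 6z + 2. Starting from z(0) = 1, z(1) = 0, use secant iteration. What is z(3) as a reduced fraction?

25/81

h(1) = −8, h(0) = 2. z(2) = 0 − 2·(0 − 1)/(2 − (−8)) = 1/5.
h(0) = 2, h(1/5) = 88/125. z(3) = (1/5) − (88/125)·((1/5) − 0)/((88/125) − 2) = 25/81.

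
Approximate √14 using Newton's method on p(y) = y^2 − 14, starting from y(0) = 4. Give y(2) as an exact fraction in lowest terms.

449/120

p'(y) = 2y.
p(4) = 2, p'(4) = 8, so y(1) = 4 − 2/8 = 15/4.
p(15/4) = 1/16, p'(15/4) = 15/2, so y(2) = (15/4) − (1/16)/(15/2) = 449/120.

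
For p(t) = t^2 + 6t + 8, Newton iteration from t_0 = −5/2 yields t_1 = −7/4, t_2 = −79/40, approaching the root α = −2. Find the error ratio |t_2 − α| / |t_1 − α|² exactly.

2/5

t_1 − α = −7/4 − (−2) = −7/4 + 2 = 1/4, so |t_1 − α| = 1/4.
t_2 − α = −79/40 − (−2) = −79/40 + 2 = 1/40, so |t_2 − α| = 1/40.
|t_1 − α|² = 1/16.
Ratio = (1/40) / (1/16) = 2/5.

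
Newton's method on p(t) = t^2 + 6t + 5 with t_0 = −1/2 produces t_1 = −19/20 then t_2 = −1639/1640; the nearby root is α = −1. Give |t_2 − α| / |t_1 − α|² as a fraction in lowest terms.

10/41

t_1 − α = −19/20 − (−1) = −19/20 + 1 = 1/20, so |t_1 − α| = 1/20.
t_2 − α = −1639/1640 − (−1) = −1639/1640 + 1 = 1/1640, so |t_2 − α| = 1/1640.
|t_1 − α|² = 1/400.
Ratio = (1/1640) / (1/400) = 10/41.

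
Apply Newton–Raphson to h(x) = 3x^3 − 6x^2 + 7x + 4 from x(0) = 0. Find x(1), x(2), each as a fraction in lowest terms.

x(1) = −4/7, x(2) = −2428/5761

h'(x) = 9x^2 − 12x + 7.
h(0) = 4, h'(0) = 7, so x(1) = 0 − 4/7 = −4/7.
h(−4/7) = −864/343, h'(−4/7) = 823/49, so x(2) = (−4/7) − (−864/343)/(823/49) = −2428/5761.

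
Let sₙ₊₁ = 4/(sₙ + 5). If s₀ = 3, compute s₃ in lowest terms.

s₁ = 4/(3 + 5) = 1/2.
s₂ = 4/(1/2 + 5) = 8/11.
s₃ = 4/(8/11 + 5) = 44/63.

44/63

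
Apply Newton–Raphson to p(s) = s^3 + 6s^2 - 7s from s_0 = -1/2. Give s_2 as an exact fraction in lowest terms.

p'(s) = 3s^2 + 12s - 7.
p(-1/2) = 39/8, p'(-1/2) = -49/4, so s_1 = (-1/2) - (39/8)/(-49/4) = -5/49.
p(-5/49) = 91260/117649, p'(-5/49) = -19672/2401, so s_2 = (-5/49) - (91260/117649)/(-19672/2401) = -1775/240982.

-1775/240982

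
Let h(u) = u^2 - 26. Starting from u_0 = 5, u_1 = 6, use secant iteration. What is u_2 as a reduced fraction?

56/11

h(5) = -1, h(6) = 10. u_2 = 6 - 10·(6 - 5)/(10 - (-1)) = 56/11.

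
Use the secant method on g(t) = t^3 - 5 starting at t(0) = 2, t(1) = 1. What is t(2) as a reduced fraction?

11/7

g(2) = 3, g(1) = -4. t(2) = 1 - (-4)·(1 - 2)/((-4) - 3) = 11/7.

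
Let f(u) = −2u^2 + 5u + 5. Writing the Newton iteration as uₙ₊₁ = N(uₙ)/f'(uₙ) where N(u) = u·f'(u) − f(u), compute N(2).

−13

f'(u) = −4u + 5.
N(u) = u·f'(u) − f(u) = u·(−4u + 5) − (−2u^2 + 5u + 5) = −2u^2 − 5.
N(2) = −13.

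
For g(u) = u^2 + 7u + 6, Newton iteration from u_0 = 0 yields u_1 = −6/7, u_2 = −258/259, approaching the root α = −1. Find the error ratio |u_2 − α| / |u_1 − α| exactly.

u_1 − α = −6/7 − (−1) = −6/7 + 1 = 1/7, so |u_1 − α| = 1/7.
u_2 − α = −258/259 − (−1) = −258/259 + 1 = 1/259, so |u_2 − α| = 1/259.
Ratio = (1/259) / (1/7) = 1/37.

1/37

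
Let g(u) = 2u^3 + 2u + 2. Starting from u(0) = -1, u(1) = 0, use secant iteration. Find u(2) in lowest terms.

g(-1) = -2, g(0) = 2. u(2) = 0 - 2·(0 - (-1))/(2 - (-2)) = -1/2.

-1/2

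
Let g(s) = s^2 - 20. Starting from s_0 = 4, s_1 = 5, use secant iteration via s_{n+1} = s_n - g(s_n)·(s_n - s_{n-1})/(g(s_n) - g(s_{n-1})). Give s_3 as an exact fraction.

g(4) = -4, g(5) = 5. s_2 = 5 - 5·(5 - 4)/(5 - (-4)) = 40/9.
g(5) = 5, g(40/9) = -20/81. s_3 = (40/9) - (-20/81)·((40/9) - 5)/((-20/81) - 5) = 76/17.

76/17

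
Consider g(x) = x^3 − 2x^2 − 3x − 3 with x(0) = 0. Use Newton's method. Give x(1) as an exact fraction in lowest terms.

−1

g'(x) = 3x^2 − 4x − 3.
g(0) = −3, g'(0) = −3, so x(1) = 0 − (−3)/(−3) = −1.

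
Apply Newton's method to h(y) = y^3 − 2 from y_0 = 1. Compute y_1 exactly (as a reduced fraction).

4/3

h'(y) = 3y^2.
h(1) = −1, h'(1) = 3, so y_1 = 1 − (−1)/3 = 4/3.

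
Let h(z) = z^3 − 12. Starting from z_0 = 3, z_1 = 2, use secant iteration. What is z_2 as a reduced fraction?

h(3) = 15, h(2) = −4. z_2 = 2 − (−4)·(2 − 3)/((−4) − 15) = 42/19.

42/19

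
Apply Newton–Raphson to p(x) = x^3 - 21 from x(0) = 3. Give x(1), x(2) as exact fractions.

x(1) = 25/9, x(2) = 46559/16875

p'(x) = 3x^2.
p(3) = 6, p'(3) = 27, so x(1) = 3 - 6/27 = 25/9.
p(25/9) = 316/729, p'(25/9) = 625/27, so x(2) = (25/9) - (316/729)/(625/27) = 46559/16875.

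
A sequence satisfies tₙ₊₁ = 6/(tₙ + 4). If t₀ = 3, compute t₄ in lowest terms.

t₁ = 6/(3 + 4) = 6/7.
t₂ = 6/(6/7 + 4) = 21/17.
t₃ = 6/(21/17 + 4) = 102/89.
t₄ = 6/(102/89 + 4) = 267/229.

267/229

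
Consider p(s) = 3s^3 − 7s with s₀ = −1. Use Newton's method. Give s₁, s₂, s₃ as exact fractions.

p'(s) = 9s^2 − 7.
p(−1) = 4, p'(−1) = 2, so s₁ = (−1) − 4/2 = −3.
p(−3) = −60, p'(−3) = 74, so s₂ = (−3) − (−60)/74 = −81/37.
p(−81/37) = −818100/50653, p'(−81/37) = 49466/1369, so s₃ = (−81/37) − (−818100/50653)/(49466/1369) = −1594323/915121.

s₁ = −3, s₂ = −81/37, s₃ = −1594323/915121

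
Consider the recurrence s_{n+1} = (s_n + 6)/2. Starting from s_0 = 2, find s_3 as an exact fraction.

s_1 = (2 + 6)/2 = 4.
s_2 = (4 + 6)/2 = 5.
s_3 = (5 + 6)/2 = 11/2.

11/2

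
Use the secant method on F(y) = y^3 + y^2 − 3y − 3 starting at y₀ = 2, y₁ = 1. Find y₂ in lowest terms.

11/7

F(2) = 3, F(1) = −4. y₂ = 1 − (−4)·(1 − 2)/((−4) − 3) = 11/7.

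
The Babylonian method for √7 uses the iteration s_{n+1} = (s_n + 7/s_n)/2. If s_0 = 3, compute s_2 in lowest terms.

127/48

s_1 = (3 + 7/3)/2 = 8/3.
s_2 = (8/3 + 7/(8/3))/2 = 127/48.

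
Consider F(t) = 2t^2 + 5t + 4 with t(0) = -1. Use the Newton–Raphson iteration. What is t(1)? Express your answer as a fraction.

-2

F'(t) = 4t + 5.
F(-1) = 1, F'(-1) = 1, so t(1) = (-1) - 1/1 = -2.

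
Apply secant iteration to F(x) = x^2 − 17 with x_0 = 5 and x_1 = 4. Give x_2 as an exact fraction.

37/9

F(5) = 8, F(4) = −1. x_2 = 4 − (−1)·(4 − 5)/((−1) − 8) = 37/9.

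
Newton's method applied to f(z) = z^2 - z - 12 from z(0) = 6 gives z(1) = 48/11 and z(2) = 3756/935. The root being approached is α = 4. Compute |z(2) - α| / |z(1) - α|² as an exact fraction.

z(1) - α = 48/11 - 4 = 4/11, so |z(1) - α| = 4/11.
z(2) - α = 3756/935 - 4 = 16/935, so |z(2) - α| = 16/935.
|z(1) - α|² = 16/121.
Ratio = (16/935) / (16/121) = 11/85.

11/85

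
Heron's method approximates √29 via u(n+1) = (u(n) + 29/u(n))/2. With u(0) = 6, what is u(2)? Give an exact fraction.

8401/1560

u(1) = (6 + 29/6)/2 = 65/12.
u(2) = (65/12 + 29/(65/12))/2 = 8401/1560.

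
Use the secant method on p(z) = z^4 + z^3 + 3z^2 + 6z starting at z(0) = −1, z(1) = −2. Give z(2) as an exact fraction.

−14/11

p(−1) = −3, p(−2) = 8. z(2) = (−2) − 8·((−2) − (−1))/(8 − (−3)) = −14/11.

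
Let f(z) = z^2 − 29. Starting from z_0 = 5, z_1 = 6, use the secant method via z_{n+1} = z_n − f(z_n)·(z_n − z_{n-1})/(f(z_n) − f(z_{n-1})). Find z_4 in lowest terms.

f(5) = −4, f(6) = 7. z_2 = 6 − 7·(6 − 5)/(7 − (−4)) = 59/11.
f(6) = 7, f(59/11) = −28/121. z_3 = (59/11) − (−28/121)·((59/11) − 6)/((−28/121) − 7) = 673/125.
f(59/11) = −28/121, f(673/125) = −196/15625. z_4 = (673/125) − (−196/15625)·((673/125) − (59/11))/((−196/15625) − (−28/121)) = 39791/7389.

39791/7389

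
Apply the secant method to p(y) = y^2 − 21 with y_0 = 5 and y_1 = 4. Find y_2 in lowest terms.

41/9

p(5) = 4, p(4) = −5. y_2 = 4 − (−5)·(4 − 5)/((−5) − 4) = 41/9.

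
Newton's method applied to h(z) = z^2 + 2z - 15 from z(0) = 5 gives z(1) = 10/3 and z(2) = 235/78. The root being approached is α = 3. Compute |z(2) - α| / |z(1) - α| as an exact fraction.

z(1) - α = 10/3 - 3 = 1/3, so |z(1) - α| = 1/3.
z(2) - α = 235/78 - 3 = 1/78, so |z(2) - α| = 1/78.
Ratio = (1/78) / (1/3) = 1/26.

1/26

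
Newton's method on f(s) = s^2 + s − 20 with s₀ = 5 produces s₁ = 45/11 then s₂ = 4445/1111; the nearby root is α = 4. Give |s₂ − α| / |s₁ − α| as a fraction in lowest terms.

s₁ − α = 45/11 − 4 = 1/11, so |s₁ − α| = 1/11.
s₂ − α = 4445/1111 − 4 = 1/1111, so |s₂ − α| = 1/1111.
Ratio = (1/1111) / (1/11) = 1/101.

1/101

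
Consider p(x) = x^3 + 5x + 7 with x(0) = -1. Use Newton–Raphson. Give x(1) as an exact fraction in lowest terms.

-9/8

p'(x) = 3x^2 + 5.
p(-1) = 1, p'(-1) = 8, so x(1) = (-1) - 1/8 = -9/8.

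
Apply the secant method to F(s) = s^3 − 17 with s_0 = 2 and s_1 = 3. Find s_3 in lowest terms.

F(2) = −9, F(3) = 10. s_2 = 3 − 10·(3 − 2)/(10 − (−9)) = 47/19.
F(3) = 10, F(47/19) = −12780/6859. s_3 = (47/19) − (−12780/6859)·((47/19) − 3)/((−12780/6859) − 10) = 20801/8137.

20801/8137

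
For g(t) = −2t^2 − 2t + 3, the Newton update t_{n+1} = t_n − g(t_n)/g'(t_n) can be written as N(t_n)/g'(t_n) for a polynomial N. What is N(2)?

−11

g'(t) = −4t − 2.
N(t) = t·g'(t) − g(t) = t·(−4t − 2) − (−2t^2 − 2t + 3) = −2t^2 − 3.
N(2) = −11.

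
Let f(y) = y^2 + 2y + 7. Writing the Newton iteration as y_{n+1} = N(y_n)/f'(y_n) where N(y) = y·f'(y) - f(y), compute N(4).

9

f'(y) = 2y + 2.
N(y) = y·f'(y) - f(y) = y·(2y + 2) - (y^2 + 2y + 7) = y^2 - 7.
N(4) = 9.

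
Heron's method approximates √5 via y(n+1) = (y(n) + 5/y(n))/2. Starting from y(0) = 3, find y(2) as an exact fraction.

47/21

y(1) = (3 + 5/3)/2 = 7/3.
y(2) = (7/3 + 5/(7/3))/2 = 47/21.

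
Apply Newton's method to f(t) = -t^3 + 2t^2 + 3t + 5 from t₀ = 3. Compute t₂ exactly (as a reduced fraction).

f'(t) = -3t^2 + 4t + 3.
f(3) = 5, f'(3) = -12, so t₁ = 3 - 5/(-12) = 41/12.
f(41/12) = -2225/1728, f'(41/12) = -881/48, so t₂ = (41/12) - (-2225/1728)/(-881/48) = 53069/15858.

53069/15858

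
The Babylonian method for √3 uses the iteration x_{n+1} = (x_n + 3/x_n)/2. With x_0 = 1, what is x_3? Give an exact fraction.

x_1 = (1 + 3/1)/2 = 2.
x_2 = (2 + 3/2)/2 = 7/4.
x_3 = (7/4 + 3/(7/4))/2 = 97/56.

97/56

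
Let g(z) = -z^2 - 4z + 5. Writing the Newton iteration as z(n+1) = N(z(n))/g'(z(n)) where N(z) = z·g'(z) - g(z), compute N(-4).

-21

g'(z) = -2z - 4.
N(z) = z·g'(z) - g(z) = z·(-2z - 4) - (-z^2 - 4z + 5) = -z^2 - 5.
N(-4) = -21.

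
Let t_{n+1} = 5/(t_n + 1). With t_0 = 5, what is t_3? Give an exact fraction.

55/41

t_1 = 5/(5 + 1) = 5/6.
t_2 = 5/(5/6 + 1) = 30/11.
t_3 = 5/(30/11 + 1) = 55/41.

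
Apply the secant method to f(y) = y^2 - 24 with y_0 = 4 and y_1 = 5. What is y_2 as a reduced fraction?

44/9

f(4) = -8, f(5) = 1. y_2 = 5 - 1·(5 - 4)/(1 - (-8)) = 44/9.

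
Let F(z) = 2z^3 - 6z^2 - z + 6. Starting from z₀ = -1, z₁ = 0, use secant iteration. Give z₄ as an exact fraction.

F(-1) = -1, F(0) = 6. z₂ = 0 - 6·(0 - (-1))/(6 - (-1)) = -6/7.
F(0) = 6, F(-6/7) = 408/343. z₃ = (-6/7) - (408/343)·((-6/7) - 0)/((408/343) - 6) = -294/275.
F(-6/7) = 408/343, F(-294/275) = -46428768/20796875. z₄ = (-294/275) - (-46428768/20796875)·((-294/275) - (-6/7))/((-46428768/20796875) - (408/343)) = -55689774/59828903.

-55689774/59828903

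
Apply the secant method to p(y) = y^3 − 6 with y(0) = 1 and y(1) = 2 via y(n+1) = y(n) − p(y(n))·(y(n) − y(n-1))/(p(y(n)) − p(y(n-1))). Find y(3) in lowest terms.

459/254

p(1) = −5, p(2) = 2. y(2) = 2 − 2·(2 − 1)/(2 − (−5)) = 12/7.
p(2) = 2, p(12/7) = −330/343. y(3) = (12/7) − (−330/343)·((12/7) − 2)/((−330/343) − 2) = 459/254.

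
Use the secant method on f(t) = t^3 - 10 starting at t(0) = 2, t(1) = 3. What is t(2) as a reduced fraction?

f(2) = -2, f(3) = 17. t(2) = 3 - 17·(3 - 2)/(17 - (-2)) = 40/19.

40/19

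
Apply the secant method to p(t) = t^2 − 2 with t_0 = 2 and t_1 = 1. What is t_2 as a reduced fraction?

p(2) = 2, p(1) = −1. t_2 = 1 − (−1)·(1 − 2)/((−1) − 2) = 4/3.

4/3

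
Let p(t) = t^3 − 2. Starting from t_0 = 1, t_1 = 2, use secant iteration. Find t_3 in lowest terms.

75/62

p(1) = −1, p(2) = 6. t_2 = 2 − 6·(2 − 1)/(6 − (−1)) = 8/7.
p(2) = 6, p(8/7) = −174/343. t_3 = (8/7) − (−174/343)·((8/7) − 2)/((−174/343) − 6) = 75/62.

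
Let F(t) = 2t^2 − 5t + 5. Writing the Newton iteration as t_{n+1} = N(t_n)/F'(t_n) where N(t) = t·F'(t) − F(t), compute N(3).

F'(t) = 4t − 5.
N(t) = t·F'(t) − F(t) = t·(4t − 5) − (2t^2 − 5t + 5) = 2t^2 − 5.
N(3) = 13.

13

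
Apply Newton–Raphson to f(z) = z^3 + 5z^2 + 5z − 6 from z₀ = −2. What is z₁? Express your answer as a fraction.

f'(z) = 3z^2 + 10z + 5.
f(−2) = −4, f'(−2) = −3, so z₁ = (−2) − (−4)/(−3) = −10/3.

−10/3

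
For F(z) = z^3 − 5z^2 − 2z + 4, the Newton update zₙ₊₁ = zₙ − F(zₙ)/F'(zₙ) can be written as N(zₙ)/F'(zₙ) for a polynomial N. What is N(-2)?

F'(z) = 3z^2 − 10z − 2.
N(z) = z·F'(z) − F(z) = z·(3z^2 − 10z − 2) − (z^3 − 5z^2 − 2z + 4) = 2z^3 − 5z^2 − 4.
N(-2) = −40.

−40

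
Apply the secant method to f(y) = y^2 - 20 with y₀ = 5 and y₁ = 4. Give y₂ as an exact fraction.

40/9

f(5) = 5, f(4) = -4. y₂ = 4 - (-4)·(4 - 5)/((-4) - 5) = 40/9.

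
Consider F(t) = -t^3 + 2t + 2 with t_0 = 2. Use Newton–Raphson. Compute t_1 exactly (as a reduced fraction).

F'(t) = -3t^2 + 2.
F(2) = -2, F'(2) = -10, so t_1 = 2 - (-2)/(-10) = 9/5.

9/5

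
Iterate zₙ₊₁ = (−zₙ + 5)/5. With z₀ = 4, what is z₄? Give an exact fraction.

524/625

z₁ = (−4 + 5)/5 = 1/5.
z₂ = (−(1/5) + 5)/5 = 24/25.
z₃ = (−(24/25) + 5)/5 = 101/125.
z₄ = (−(101/125) + 5)/5 = 524/625.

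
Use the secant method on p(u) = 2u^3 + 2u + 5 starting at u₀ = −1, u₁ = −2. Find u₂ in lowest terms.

−17/16

p(−1) = 1, p(−2) = −15. u₂ = (−2) − (−15)·((−2) − (−1))/((−15) − 1) = −17/16.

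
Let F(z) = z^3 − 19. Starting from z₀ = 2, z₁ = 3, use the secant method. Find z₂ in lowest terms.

F(2) = −11, F(3) = 8. z₂ = 3 − 8·(3 − 2)/(8 − (−11)) = 49/19.

49/19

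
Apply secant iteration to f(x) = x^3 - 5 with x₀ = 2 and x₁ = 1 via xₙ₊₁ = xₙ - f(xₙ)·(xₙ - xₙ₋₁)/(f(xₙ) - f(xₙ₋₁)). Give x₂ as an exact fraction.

11/7

f(2) = 3, f(1) = -4. x₂ = 1 - (-4)·(1 - 2)/((-4) - 3) = 11/7.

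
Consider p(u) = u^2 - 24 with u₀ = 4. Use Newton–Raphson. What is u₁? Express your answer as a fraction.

5

p'(u) = 2u.
p(4) = -8, p'(4) = 8, so u₁ = 4 - (-8)/8 = 5.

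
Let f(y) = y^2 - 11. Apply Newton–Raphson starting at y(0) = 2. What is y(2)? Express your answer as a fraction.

f'(y) = 2y.
f(2) = -7, f'(2) = 4, so y(1) = 2 - (-7)/4 = 15/4.
f(15/4) = 49/16, f'(15/4) = 15/2, so y(2) = (15/4) - (49/16)/(15/2) = 401/120.

401/120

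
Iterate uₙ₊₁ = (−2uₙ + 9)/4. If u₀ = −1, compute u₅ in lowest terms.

101/64

u₁ = (−2·(−1) + 9)/4 = 11/4.
u₂ = (−2·(11/4) + 9)/4 = 7/8.
u₃ = (−2·(7/8) + 9)/4 = 29/16.
u₄ = (−2·(29/16) + 9)/4 = 43/32.
u₅ = (−2·(43/32) + 9)/4 = 101/64.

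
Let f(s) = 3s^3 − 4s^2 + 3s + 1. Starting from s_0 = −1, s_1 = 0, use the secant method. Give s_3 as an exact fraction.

−100/343

f(−1) = −9, f(0) = 1. s_2 = 0 − 1·(0 − (−1))/(1 − (−9)) = −1/10.
f(0) = 1, f(−1/10) = 657/1000. s_3 = (−1/10) − (657/1000)·((−1/10) − 0)/((657/1000) − 1) = −100/343.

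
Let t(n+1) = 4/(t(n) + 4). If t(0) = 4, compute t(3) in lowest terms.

t(1) = 4/(4 + 4) = 1/2.
t(2) = 4/(1/2 + 4) = 8/9.
t(3) = 4/(8/9 + 4) = 9/11.

9/11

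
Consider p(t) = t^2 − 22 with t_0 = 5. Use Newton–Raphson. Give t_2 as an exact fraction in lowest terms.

4409/940

p'(t) = 2t.
p(5) = 3, p'(5) = 10, so t_1 = 5 − 3/10 = 47/10.
p(47/10) = 9/100, p'(47/10) = 47/5, so t_2 = (47/10) − (9/100)/(47/5) = 4409/940.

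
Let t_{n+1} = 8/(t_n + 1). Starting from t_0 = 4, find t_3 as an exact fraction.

104/53

t_1 = 8/(4 + 1) = 8/5.
t_2 = 8/(8/5 + 1) = 40/13.
t_3 = 8/(40/13 + 1) = 104/53.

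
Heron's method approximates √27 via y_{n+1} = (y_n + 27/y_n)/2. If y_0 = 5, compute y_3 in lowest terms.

y_1 = (5 + 27/5)/2 = 26/5.
y_2 = (26/5 + 27/(26/5))/2 = 1351/260.
y_3 = (1351/260 + 27/(1351/260))/2 = 3650401/702520.

3650401/702520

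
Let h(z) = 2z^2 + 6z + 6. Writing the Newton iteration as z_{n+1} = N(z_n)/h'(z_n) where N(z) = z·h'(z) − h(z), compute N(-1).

−4

h'(z) = 4z + 6.
N(z) = z·h'(z) − h(z) = z·(4z + 6) − (2z^2 + 6z + 6) = 2z^2 − 6.
N(-1) = −4.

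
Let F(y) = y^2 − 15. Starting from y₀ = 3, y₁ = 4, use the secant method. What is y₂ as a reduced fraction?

27/7

F(3) = −6, F(4) = 1. y₂ = 4 − 1·(4 − 3)/(1 − (−6)) = 27/7.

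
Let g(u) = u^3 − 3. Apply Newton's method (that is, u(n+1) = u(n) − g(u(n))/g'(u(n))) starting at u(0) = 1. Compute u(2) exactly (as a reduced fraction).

331/225

g'(u) = 3u^2.
g(1) = −2, g'(1) = 3, so u(1) = 1 − (−2)/3 = 5/3.
g(5/3) = 44/27, g'(5/3) = 25/3, so u(2) = (5/3) − (44/27)/(25/3) = 331/225.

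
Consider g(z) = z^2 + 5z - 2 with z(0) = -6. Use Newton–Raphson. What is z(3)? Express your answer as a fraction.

g'(z) = 2z + 5.
g(-6) = 4, g'(-6) = -7, so z(1) = (-6) - 4/(-7) = -38/7.
g(-38/7) = 16/49, g'(-38/7) = -41/7, so z(2) = (-38/7) - (16/49)/(-41/7) = -1542/287.
g(-1542/287) = 256/82369, g'(-1542/287) = -1649/287, so z(3) = (-1542/287) - (256/82369)/(-1649/287) = -2542502/473263.

-2542502/473263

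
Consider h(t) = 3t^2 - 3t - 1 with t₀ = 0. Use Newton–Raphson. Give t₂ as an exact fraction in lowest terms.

h'(t) = 6t - 3.
h(0) = -1, h'(0) = -3, so t₁ = 0 - (-1)/(-3) = -1/3.
h(-1/3) = 1/3, h'(-1/3) = -5, so t₂ = (-1/3) - (1/3)/(-5) = -4/15.

-4/15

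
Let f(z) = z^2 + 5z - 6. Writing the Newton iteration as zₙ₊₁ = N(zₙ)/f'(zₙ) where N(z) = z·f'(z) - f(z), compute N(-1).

7

f'(z) = 2z + 5.
N(z) = z·f'(z) - f(z) = z·(2z + 5) - (z^2 + 5z - 6) = z^2 + 6.
N(-1) = 7.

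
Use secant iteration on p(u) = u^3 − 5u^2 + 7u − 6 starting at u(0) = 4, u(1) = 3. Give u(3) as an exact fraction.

p(4) = 6, p(3) = −3. u(2) = 3 − (−3)·(3 − 4)/((−3) − 6) = 10/3.
p(3) = −3, p(10/3) = −32/27. u(3) = (10/3) − (−32/27)·((10/3) − 3)/((−32/27) − (−3)) = 174/49.

174/49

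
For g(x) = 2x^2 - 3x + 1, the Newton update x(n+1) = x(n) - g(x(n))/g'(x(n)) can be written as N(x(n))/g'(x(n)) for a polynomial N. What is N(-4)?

31

g'(x) = 4x - 3.
N(x) = x·g'(x) - g(x) = x·(4x - 3) - (2x^2 - 3x + 1) = 2x^2 - 1.
N(-4) = 31.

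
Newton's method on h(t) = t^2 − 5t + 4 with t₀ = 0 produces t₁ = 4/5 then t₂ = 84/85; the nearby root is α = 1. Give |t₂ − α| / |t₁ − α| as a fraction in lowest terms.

t₁ − α = 4/5 − 1 = −1/5, so |t₁ − α| = 1/5.
t₂ − α = 84/85 − 1 = −1/85, so |t₂ − α| = 1/85.
Ratio = (1/85) / (1/5) = 1/17.

1/17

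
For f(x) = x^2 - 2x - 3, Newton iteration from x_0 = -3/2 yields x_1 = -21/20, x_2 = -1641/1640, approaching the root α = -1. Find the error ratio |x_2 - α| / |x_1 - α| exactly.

1/82

x_1 - α = -21/20 - (-1) = -21/20 + 1 = -1/20, so |x_1 - α| = 1/20.
x_2 - α = -1641/1640 - (-1) = -1641/1640 + 1 = -1/1640, so |x_2 - α| = 1/1640.
Ratio = (1/1640) / (1/20) = 1/82.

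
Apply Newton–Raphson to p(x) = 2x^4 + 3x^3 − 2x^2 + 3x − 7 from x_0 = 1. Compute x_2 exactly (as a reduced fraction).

641779/606400

p'(x) = 8x^3 + 9x^2 − 4x + 3.
p(1) = −1, p'(1) = 16, so x_1 = 1 − (−1)/16 = 17/16.
p(17/16) = 2521/32768, p'(17/16) = 9475/512, so x_2 = (17/16) − (2521/32768)/(9475/512) = 641779/606400.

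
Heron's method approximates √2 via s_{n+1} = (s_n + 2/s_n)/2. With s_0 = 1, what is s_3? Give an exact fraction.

s_1 = (1 + 2/1)/2 = 3/2.
s_2 = (3/2 + 2/(3/2))/2 = 17/12.
s_3 = (17/12 + 2/(17/12))/2 = 577/408.

577/408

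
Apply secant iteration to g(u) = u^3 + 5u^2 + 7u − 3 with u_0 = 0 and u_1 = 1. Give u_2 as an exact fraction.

g(0) = −3, g(1) = 10. u_2 = 1 − 10·(1 − 0)/(10 − (−3)) = 3/13.

3/13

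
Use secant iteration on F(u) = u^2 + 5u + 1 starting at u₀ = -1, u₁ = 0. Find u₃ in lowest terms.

F(-1) = -3, F(0) = 1. u₂ = 0 - 1·(0 - (-1))/(1 - (-3)) = -1/4.
F(0) = 1, F(-1/4) = -3/16. u₃ = (-1/4) - (-3/16)·((-1/4) - 0)/((-3/16) - 1) = -4/19.

-4/19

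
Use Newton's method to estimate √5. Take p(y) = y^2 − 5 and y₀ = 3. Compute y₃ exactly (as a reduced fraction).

p'(y) = 2y.
p(3) = 4, p'(3) = 6, so y₁ = 3 − 4/6 = 7/3.
p(7/3) = 4/9, p'(7/3) = 14/3, so y₂ = (7/3) − (4/9)/(14/3) = 47/21.
p(47/21) = 4/441, p'(47/21) = 94/21, so y₃ = (47/21) − (4/441)/(94/21) = 2207/987.

2207/987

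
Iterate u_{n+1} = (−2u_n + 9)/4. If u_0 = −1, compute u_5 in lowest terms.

u_1 = (−2·(−1) + 9)/4 = 11/4.
u_2 = (−2·(11/4) + 9)/4 = 7/8.
u_3 = (−2·(7/8) + 9)/4 = 29/16.
u_4 = (−2·(29/16) + 9)/4 = 43/32.
u_5 = (−2·(43/32) + 9)/4 = 101/64.

101/64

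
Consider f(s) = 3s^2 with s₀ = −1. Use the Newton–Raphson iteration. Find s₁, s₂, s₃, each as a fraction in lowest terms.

f'(s) = 6s.
f(−1) = 3, f'(−1) = −6, so s₁ = (−1) − 3/(−6) = −1/2.
f(−1/2) = 3/4, f'(−1/2) = −3, so s₂ = (−1/2) − (3/4)/(−3) = −1/4.
f(−1/4) = 3/16, f'(−1/4) = −3/2, so s₃ = (−1/4) − (3/16)/(−3/2) = −1/8.

s₁ = −1/2, s₂ = −1/4, s₃ = −1/8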